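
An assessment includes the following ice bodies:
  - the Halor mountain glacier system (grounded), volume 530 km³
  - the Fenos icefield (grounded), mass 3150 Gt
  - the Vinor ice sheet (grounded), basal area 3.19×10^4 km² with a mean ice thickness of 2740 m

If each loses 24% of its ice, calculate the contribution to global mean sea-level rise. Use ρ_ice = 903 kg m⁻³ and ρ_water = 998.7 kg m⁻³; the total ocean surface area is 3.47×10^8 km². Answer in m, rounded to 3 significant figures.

Halor: 0.24 × 530 km³ × (903/998.7) = 115.0 km³ of water.
Fenos: 0.24 × 3150 Gt = 7.560×10^14 kg; dividing by ρ_w = 998.7 kg m⁻³ gives 7.570×10^11 m³ of water.
Vinor: ice volume = 3.19×10^4 km² × 2740 m = 8.741×10^4 km³; 0.24 × 8.741×10^4 × (903/998.7) = 1.897×10^4 km³ of water.
Total added water ≈ 1.984×10^13 m³ over 3.47×10^14 m² → Δh = 0.0572 m.

≈ 0.0572 m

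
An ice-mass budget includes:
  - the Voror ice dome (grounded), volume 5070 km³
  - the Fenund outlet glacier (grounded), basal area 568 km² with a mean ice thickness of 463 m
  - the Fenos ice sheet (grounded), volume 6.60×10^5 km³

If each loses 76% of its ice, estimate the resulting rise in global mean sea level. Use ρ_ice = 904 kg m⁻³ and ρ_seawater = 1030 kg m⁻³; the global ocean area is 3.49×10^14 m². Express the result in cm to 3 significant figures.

Voror: 0.76 × 5070 km³ × (904/1030) = 3382 km³ of water.
Fenund: ice volume = 568 km² × 463 m = 263.0 km³; 0.76 × 263.0 × (904/1030) = 175.4 km³ of water.
Fenos: 0.76 × 6.60×10^5 km³ × (904/1030) = 4.402×10^5 km³ of water.
Total added water ≈ 4.438×10^14 m³ over 3.49×10^14 m² → Δh = 1.27 m = 127 cm.

≈ 127 cm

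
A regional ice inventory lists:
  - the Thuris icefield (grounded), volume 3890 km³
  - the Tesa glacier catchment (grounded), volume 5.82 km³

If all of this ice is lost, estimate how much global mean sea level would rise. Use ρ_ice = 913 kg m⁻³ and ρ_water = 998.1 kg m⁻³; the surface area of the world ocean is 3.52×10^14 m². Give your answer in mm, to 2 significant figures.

Thuris: 3890 km³ × (913/998.1) = 3558 km³ of water.
Tesa: 5.82 km³ × (913/998.1) = 5.324 km³ of water.
Total added water ≈ 3.564×10^12 m³ over 3.52×10^14 m² → Δh = 0.0101 m = 10 mm.

≈ 10 mm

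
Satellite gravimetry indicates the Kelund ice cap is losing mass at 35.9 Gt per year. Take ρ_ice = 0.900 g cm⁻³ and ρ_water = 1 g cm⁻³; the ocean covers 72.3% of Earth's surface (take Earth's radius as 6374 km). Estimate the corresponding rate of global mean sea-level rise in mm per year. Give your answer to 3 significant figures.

≈ 0.0973 mm/yr

ρ_w = 1 g cm⁻³ = 1000 kg m⁻³. Annual water volume added = 35.9 Gt / ρ_w = 3.590×10^13 kg / 1000 kg m⁻³ = 3.590×10^10 m³.
Δh per year = 3.590×10^10 / 3.69×10^14 = 9.73×10^-5 m = 0.0973 mm.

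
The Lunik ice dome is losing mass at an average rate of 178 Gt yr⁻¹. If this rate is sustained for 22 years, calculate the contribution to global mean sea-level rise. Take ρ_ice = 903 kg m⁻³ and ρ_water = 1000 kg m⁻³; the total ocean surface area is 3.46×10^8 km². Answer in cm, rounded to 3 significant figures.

Total mass lost = 178 Gt/yr × 22 yr = 3916 Gt = 3.916×10^15 kg.
ρ_w = 1000 kg m⁻³, so water volume = 3.916×10^15 / 1000 = 3.916×10^12 m³.
Δh = 3.916×10^12 / 3.46×10^14 = 0.0113 m = 1.13 cm.

≈ 1.13 cm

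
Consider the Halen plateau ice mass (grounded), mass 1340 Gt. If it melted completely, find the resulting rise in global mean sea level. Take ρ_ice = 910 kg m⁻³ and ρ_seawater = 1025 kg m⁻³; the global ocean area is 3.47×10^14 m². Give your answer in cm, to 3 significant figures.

Halen: 1340 Gt = 1.340×10^15 kg; dividing by ρ_w = 1025 kg m⁻³ gives 1.307×10^12 m³ of water.
Spread over 3.47×10^14 m² of ocean, Δh = 1.307×10^12 / 3.47×10^14 = 3.77×10^-3 m = 0.377 cm.

≈ 0.377 cm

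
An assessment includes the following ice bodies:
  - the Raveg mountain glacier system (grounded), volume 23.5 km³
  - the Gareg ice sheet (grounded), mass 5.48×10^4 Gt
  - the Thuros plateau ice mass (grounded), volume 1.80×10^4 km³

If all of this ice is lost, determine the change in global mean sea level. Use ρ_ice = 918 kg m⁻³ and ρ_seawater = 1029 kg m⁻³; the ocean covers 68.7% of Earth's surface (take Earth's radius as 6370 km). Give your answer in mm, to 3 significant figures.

≈ 198 mm

Raveg: 23.5 km³ × (918/1029) = 20.97 km³ of water.
Gareg: 5.48×10^4 Gt = 5.480×10^16 kg; dividing by ρ_w = 1029 kg m⁻³ gives 5.326×10^13 m³ of water.
Thuros: 1.80×10^4 km³ × (918/1029) = 1.606×10^4 km³ of water.
Total added water ≈ 6.933×10^13 m³ over 3.50×10^14 m² → Δh = 0.198 m = 198 mm.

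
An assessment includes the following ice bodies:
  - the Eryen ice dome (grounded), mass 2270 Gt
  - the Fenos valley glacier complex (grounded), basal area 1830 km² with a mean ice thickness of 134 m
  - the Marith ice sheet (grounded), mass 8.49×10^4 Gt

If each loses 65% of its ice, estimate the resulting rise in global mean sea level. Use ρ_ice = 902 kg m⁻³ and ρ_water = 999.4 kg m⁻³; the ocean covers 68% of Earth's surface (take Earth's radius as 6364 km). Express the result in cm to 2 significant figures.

≈ 16 cm

Eryen: 0.65 × 2270 Gt = 1.476×10^15 kg; dividing by ρ_w = 999.4 kg m⁻³ gives 1.476×10^12 m³ of water.
Fenos: ice volume = 1830 km² × 134 m = 245.2 km³; 0.65 × 245.2 × (902/999.4) = 143.9 km³ of water.
Marith: 0.65 × 8.49×10^4 Gt = 5.518×10^16 kg; dividing by ρ_w = 999.4 kg m⁻³ gives 5.522×10^13 m³ of water.
Total added water ≈ 5.684×10^13 m³ over 3.46×10^14 m² → Δh = 0.164 m = 16 cm.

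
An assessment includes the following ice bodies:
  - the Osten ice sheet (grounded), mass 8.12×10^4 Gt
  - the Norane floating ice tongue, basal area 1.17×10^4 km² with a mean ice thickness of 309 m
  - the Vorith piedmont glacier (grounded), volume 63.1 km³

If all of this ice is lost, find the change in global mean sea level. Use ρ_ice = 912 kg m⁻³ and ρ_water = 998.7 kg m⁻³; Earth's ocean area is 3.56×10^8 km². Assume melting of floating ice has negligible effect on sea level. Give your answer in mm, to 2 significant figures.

Osten: 8.12×10^4 Gt = 8.120×10^16 kg; dividing by ρ_w = 998.7 kg m⁻³ gives 8.131×10^13 m³ of water.
The Norane floating ice tongue is floating and already displaces its own weight of water, so its melt adds essentially nothing to sea level.
Vorith: 63.1 km³ × (912/998.7) = 57.62 km³ of water.
Total added water ≈ 8.136×10^13 m³ over 3.56×10^14 m² → Δh = 0.229 m = 230 mm.

≈ 230 mm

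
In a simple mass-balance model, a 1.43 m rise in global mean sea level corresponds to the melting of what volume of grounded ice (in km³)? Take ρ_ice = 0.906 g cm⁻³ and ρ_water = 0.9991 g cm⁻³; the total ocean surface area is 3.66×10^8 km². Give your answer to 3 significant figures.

≈ 5.77×10^5 km³

Required water volume = Δh × A = 1.43 m × 3.66×10^14 m² = 5.234×10^14 m³ = 5.234×10^5 km³.
Ice volume = water volume × ρ_w/ρ_ice = 5.234×10^5 × 999.1/906 = 5.77×10^5 km³.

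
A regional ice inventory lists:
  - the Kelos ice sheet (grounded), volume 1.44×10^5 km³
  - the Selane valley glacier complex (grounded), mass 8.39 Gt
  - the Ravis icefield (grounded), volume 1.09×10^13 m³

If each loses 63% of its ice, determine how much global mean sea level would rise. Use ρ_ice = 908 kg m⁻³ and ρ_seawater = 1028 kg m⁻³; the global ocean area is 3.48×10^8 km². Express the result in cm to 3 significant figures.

≈ 24.8 cm

Kelos: 0.63 × 1.44×10^5 km³ × (908/1028) = 8.013×10^4 km³ of water.
Selane: 0.63 × 8.39 Gt = 5.286×10^12 kg; dividing by ρ_w = 1028 kg m⁻³ gives 5.142×10^9 m³ of water.
Ravis: 0.63 × 1.09×10^13 m³ × (908/1028) = 6.065×10^12 m³ of water.
Total added water ≈ 8.620×10^13 m³ over 3.48×10^14 m² → Δh = 0.248 m = 24.8 cm.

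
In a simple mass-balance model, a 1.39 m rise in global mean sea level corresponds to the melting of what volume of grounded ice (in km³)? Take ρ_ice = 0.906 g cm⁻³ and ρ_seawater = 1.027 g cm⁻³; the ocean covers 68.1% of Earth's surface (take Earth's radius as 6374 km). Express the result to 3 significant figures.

Required water volume = Δh × A = 1.39 m × 3.48×10^14 m² = 4.833×10^14 m³ = 4.833×10^5 km³.
Ice volume = water volume × ρ_w/ρ_ice = 4.833×10^5 × 1027/906 = 5.48×10^5 km³.

≈ 5.48×10^5 km³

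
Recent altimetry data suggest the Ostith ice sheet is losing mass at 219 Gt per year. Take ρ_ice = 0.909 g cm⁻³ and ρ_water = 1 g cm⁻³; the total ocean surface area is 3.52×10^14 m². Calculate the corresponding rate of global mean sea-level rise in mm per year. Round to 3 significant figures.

≈ 0.622 mm/yr

ρ_w = 1 g cm⁻³ = 1000 kg m⁻³. Annual water volume added = 219 Gt / ρ_w = 2.190×10^14 kg / 1000 kg m⁻³ = 2.190×10^11 m³.
Δh per year = 2.190×10^11 / 3.52×10^14 = 6.22×10^-4 m = 0.622 mm.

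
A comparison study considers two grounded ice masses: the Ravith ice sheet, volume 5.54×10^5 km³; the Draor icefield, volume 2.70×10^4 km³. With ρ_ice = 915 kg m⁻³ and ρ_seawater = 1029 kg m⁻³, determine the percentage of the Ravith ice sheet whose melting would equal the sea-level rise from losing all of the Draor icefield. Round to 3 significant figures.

≈ 4.87 %

Equal sea-level rise means equal mass of meltwater, i.e. equal mass of ice lost.
Ice mass of Draor: 2.470×10^16 kg; ice mass of Ravith: 5.069×10^17 kg.
Fraction required = 2.470×10^16 / 5.069×10^17 = 0.0487 → 4.87 %.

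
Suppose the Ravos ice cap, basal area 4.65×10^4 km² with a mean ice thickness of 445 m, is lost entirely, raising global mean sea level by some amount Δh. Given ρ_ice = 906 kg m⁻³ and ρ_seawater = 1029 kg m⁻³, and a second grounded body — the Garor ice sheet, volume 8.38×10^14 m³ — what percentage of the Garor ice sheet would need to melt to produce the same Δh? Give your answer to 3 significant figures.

≈ 2.47 %

Equal sea-level rise means equal mass of meltwater, i.e. equal mass of ice lost.
Ice mass of Ravos: 1.875×10^16 kg; ice mass of Garor: 7.592×10^17 kg.
Fraction required = 1.875×10^16 / 7.592×10^17 = 0.0247 → 2.47 %.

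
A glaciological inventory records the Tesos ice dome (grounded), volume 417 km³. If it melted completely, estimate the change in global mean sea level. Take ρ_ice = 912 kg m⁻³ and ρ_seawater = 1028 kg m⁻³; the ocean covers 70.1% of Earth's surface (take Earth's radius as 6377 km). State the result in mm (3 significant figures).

Tesos: 417 km³ × (912/1028) = 369.9 km³ of water.
Spread over 3.58×10^14 m² of ocean, Δh = 3.699×10^11 / 3.58×10^14 = 1.03×10^-3 m = 1.03 mm.

≈ 1.03 mm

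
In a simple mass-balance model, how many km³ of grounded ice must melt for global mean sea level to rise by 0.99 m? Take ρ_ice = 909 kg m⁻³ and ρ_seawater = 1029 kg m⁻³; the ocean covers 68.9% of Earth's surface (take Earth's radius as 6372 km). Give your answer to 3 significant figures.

Required water volume = Δh × A = 0.99 m × 3.52×10^14 m² = 3.480×10^14 m³ = 3.480×10^5 km³.
Ice volume = water volume × ρ_w/ρ_ice = 3.480×10^5 × 1029/909 = 3.94×10^5 km³.

≈ 3.94×10^5 km³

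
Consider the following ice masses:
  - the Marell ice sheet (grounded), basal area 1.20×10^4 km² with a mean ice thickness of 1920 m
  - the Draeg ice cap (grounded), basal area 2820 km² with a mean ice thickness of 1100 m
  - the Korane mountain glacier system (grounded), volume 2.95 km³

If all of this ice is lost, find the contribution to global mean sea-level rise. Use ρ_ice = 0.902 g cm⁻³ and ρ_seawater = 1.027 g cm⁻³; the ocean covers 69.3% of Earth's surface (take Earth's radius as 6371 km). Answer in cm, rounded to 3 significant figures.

≈ 6.50 cm

Marell: ice volume = 1.20×10^4 km² × 1920 m = 2.304×10^4 km³; 2.304×10^4 × (902/1027) = 2.024×10^4 km³ of water.
Draeg: ice volume = 2820 km² × 1100 m = 3102 km³; 3102 × (902/1027) = 2724 km³ of water.
Korane: 2.95 km³ × (902/1027) = 2.591 km³ of water.
Total added water ≈ 2.296×10^13 m³ over 3.53×10^14 m² → Δh = 0.0650 m = 6.50 cm.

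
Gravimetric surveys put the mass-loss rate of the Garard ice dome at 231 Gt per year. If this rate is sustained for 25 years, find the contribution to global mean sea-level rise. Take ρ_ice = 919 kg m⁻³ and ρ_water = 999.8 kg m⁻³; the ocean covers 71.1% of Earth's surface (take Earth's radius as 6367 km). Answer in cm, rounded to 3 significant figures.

Total mass lost = 231 Gt/yr × 25 yr = 5775 Gt = 5.775×10^15 kg.
ρ_w = 999.8 kg m⁻³, so water volume = 5.775×10^15 / 999.8 = 5.776×10^12 m³.
Δh = 5.776×10^12 / 3.62×10^14 = 0.0159 m = 1.59 cm.

≈ 1.59 cm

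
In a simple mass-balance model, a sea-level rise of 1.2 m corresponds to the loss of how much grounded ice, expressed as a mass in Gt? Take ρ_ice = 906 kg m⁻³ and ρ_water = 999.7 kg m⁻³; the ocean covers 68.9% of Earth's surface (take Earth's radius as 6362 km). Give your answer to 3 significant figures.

≈ 4.20×10^5 Gt

Required water volume = Δh × A = 1.2 m × 3.50×10^14 m² = 4.205×10^14 m³.
ρ_w = 999.7 kg m⁻³, so the mass of water = 4.205×10^14 m³ × 999.7 kg m⁻³ = 4.204×10^17 kg = 4.20×10^5 Gt (and the same mass of ice, by conservation).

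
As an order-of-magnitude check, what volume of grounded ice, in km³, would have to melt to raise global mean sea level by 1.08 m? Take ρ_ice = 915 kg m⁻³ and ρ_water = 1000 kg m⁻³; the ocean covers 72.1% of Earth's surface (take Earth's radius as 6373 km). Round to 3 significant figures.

≈ 4.34×10^5 km³

Required water volume = Δh × A = 1.08 m × 3.68×10^14 m² = 3.974×10^14 m³ = 3.974×10^5 km³.
Ice volume = water volume × ρ_w/ρ_ice = 3.974×10^5 × 1000/915 = 4.34×10^5 km³.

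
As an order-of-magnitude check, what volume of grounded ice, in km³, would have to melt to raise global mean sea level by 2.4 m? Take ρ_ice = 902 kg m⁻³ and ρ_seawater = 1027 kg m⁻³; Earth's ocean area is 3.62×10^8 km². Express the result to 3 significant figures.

≈ 9.89×10^5 km³

Required water volume = Δh × A = 2.4 m × 3.62×10^14 m² = 8.688×10^14 m³ = 8.688×10^5 km³.
Ice volume = water volume × ρ_w/ρ_ice = 8.688×10^5 × 1027/902 = 9.89×10^5 km³.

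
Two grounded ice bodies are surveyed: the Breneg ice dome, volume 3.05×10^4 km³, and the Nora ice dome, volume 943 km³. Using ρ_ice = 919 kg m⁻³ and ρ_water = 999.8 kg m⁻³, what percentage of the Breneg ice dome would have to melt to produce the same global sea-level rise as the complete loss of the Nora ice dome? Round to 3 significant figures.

≈ 3.09 %

Equal sea-level rise means equal mass of meltwater, i.e. equal mass of ice lost.
Ice mass of Nora: 8.666×10^14 kg; ice mass of Breneg: 2.803×10^16 kg.
Fraction required = 8.666×10^14 / 2.803×10^16 = 0.0309 → 3.09 %.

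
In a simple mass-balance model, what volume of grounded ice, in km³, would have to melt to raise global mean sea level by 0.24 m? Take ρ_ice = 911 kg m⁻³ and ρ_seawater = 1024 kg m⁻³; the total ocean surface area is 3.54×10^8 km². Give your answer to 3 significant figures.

≈ 9.55×10^4 km³

Required water volume = Δh × A = 0.24 m × 3.54×10^14 m² = 8.496×10^13 m³ = 8.496×10^4 km³.
Ice volume = water volume × ρ_w/ρ_ice = 8.496×10^4 × 1024/911 = 9.55×10^4 km³.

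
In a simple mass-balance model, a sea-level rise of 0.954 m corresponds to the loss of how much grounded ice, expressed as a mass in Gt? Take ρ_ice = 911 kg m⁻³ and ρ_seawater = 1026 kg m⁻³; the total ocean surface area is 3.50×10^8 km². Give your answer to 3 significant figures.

≈ 3.43×10^5 Gt

Required water volume = Δh × A = 0.954 m × 3.50×10^14 m² = 3.339×10^14 m³.
ρ_w = 1026 kg m⁻³, so the mass of water = 3.339×10^14 m³ × 1026 kg m⁻³ = 3.426×10^17 kg = 3.43×10^5 Gt (and the same mass of ice, by conservation).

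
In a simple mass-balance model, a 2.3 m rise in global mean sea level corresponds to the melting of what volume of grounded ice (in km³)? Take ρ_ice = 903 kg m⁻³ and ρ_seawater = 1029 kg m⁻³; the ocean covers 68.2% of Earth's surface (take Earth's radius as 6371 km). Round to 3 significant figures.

Required water volume = Δh × A = 2.3 m × 3.48×10^14 m² = 8.001×10^14 m³ = 8.001×10^5 km³.
Ice volume = water volume × ρ_w/ρ_ice = 8.001×10^5 × 1029/903 = 9.12×10^5 km³.

≈ 9.12×10^5 km³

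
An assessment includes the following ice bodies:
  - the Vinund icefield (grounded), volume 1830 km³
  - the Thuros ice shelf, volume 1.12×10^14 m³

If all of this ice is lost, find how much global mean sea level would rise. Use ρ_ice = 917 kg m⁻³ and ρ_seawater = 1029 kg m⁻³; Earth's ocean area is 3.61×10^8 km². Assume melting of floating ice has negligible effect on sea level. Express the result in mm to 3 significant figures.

Vinund: 1830 km³ × (917/1029) = 1631 km³ of water.
The Thuros ice shelf is floating and already displaces its own weight of water, so its melt adds essentially nothing to sea level.
Total added water ≈ 1.631×10^12 m³ over 3.61×10^14 m² → Δh = 4.52×10^-3 m = 4.52 mm.

≈ 4.52 mm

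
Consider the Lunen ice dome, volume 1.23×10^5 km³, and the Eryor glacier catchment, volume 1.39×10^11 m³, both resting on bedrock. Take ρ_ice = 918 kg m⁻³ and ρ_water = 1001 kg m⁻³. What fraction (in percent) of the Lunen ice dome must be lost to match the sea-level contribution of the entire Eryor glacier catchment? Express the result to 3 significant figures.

Equal sea-level rise means equal mass of meltwater, i.e. equal mass of ice lost.
Ice mass of Eryor: 1.276×10^14 kg; ice mass of Lunen: 1.129×10^17 kg.
Fraction required = 1.276×10^14 / 1.129×10^17 = 1.13×10^-3 → 0.113 %.

≈ 0.113 %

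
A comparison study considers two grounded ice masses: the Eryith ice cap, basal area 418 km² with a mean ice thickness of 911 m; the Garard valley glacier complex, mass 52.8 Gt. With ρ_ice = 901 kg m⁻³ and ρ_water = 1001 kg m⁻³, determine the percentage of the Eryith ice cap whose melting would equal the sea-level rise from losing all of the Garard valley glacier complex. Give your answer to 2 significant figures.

≈ 15 %

Equal sea-level rise means equal mass of meltwater, i.e. equal mass of ice lost.
Ice mass of Garard: 5.280×10^13 kg; ice mass of Eryith: 3.431×10^14 kg.
Fraction required = 5.280×10^13 / 3.431×10^14 = 0.154 → 15 %.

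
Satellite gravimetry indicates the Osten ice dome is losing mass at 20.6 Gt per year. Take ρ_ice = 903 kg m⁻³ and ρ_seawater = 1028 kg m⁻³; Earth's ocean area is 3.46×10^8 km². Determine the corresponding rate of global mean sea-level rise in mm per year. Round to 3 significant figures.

ρ_w = 1028 kg m⁻³. Annual water volume added = 20.6 Gt / ρ_w = 2.060×10^13 kg / 1028 kg m⁻³ = 2.004×10^10 m³.
Δh per year = 2.004×10^10 / 3.46×10^14 = 5.79×10^-5 m = 0.0579 mm.

≈ 0.0579 mm/yr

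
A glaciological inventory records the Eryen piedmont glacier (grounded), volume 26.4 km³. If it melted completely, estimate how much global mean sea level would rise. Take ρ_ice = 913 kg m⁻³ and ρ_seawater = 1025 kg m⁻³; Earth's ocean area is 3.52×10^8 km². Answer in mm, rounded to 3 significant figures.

≈ 0.0668 mm

Eryen: 26.4 km³ × (913/1025) = 23.52 km³ of water.
Spread over 3.52×10^14 m² of ocean, Δh = 2.352×10^10 / 3.52×10^14 = 6.68×10^-5 m = 0.0668 mm.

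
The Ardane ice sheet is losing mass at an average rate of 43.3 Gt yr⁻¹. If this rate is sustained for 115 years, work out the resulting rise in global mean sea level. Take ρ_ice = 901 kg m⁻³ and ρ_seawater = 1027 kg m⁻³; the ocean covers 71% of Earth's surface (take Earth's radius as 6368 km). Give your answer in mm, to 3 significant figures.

Total mass lost = 43.3 Gt/yr × 115 yr = 4980 Gt = 4.980×10^15 kg.
ρ_w = 1027 kg m⁻³, so water volume = 4.980×10^15 / 1027 = 4.849×10^12 m³.
Δh = 4.849×10^12 / 3.62×10^14 = 0.0134 m = 13.4 mm.

≈ 13.4 mm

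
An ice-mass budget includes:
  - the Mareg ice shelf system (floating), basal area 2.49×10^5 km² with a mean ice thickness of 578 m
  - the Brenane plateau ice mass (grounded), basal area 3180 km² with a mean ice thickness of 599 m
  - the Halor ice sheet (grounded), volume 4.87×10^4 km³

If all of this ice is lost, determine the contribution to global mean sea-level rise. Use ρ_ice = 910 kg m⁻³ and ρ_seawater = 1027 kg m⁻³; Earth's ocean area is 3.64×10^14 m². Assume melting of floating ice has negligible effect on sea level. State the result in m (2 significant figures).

The Mareg ice shelf system is floating and already displaces its own weight of water, so its melt adds essentially nothing to sea level.
Brenane: ice volume = 3180 km² × 599 m = 1905 km³; 1905 × (910/1027) = 1688 km³ of water.
Halor: 4.87×10^4 km³ × (910/1027) = 4.315×10^4 km³ of water.
Total added water ≈ 4.484×10^13 m³ over 3.64×10^14 m² → Δh = 0.123 m.

≈ 0.12 m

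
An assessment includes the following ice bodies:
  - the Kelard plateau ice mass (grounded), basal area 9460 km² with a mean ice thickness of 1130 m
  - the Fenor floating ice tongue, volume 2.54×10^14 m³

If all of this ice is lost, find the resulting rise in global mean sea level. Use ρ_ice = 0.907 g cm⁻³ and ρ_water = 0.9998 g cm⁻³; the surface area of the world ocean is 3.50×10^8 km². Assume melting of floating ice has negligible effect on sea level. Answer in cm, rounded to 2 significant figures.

Kelard: ice volume = 9460 km² × 1130 m = 1.069×10^4 km³; 1.069×10^4 × (907/999.8) = 9698 km³ of water.
The Fenor floating ice tongue is floating and already displaces its own weight of water, so its melt adds essentially nothing to sea level.
Total added water ≈ 9.698×10^12 m³ over 3.50×10^14 m² → Δh = 0.0277 m = 2.8 cm.

≈ 2.8 cm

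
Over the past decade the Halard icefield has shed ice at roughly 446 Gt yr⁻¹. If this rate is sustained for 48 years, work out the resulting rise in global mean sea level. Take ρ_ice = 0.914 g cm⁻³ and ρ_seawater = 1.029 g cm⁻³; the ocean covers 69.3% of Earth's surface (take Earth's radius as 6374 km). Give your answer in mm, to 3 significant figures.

≈ 58.8 mm

Total mass lost = 446 Gt/yr × 48 yr = 2.141×10^4 Gt = 2.141×10^16 kg.
ρ_w = 1.029 g cm⁻³ = 1029 kg m⁻³, so water volume = 2.141×10^16 / 1029 = 2.080×10^13 m³.
Δh = 2.080×10^13 / 3.54×10^14 = 0.0588 m = 58.8 mm.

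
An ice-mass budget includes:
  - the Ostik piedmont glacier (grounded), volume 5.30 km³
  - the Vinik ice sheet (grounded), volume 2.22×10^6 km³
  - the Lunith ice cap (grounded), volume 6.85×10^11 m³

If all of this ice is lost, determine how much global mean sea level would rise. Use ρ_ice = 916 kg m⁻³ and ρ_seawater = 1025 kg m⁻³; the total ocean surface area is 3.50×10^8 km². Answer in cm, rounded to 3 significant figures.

≈ 567 cm

Ostik: 5.30 km³ × (916/1025) = 4.736 km³ of water.
Vinik: 2.22×10^6 km³ × (916/1025) = 1.984×10^6 km³ of water.
Lunith: 6.85×10^11 m³ × (916/1025) = 6.122×10^11 m³ of water.
Total added water ≈ 1.985×10^15 m³ over 3.50×10^14 m² → Δh = 5.67 m = 567 cm.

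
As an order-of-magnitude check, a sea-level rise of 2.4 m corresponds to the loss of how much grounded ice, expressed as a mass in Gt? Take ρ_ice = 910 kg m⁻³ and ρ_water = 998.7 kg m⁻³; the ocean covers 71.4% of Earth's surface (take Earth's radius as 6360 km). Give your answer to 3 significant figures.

≈ 8.70×10^5 Gt

Required water volume = Δh × A = 2.4 m × 3.63×10^14 m² = 8.710×10^14 m³.
ρ_w = 998.7 kg m⁻³, so the mass of water = 8.710×10^14 m³ × 998.7 kg m⁻³ = 8.699×10^17 kg = 8.70×10^5 Gt (and the same mass of ice, by conservation).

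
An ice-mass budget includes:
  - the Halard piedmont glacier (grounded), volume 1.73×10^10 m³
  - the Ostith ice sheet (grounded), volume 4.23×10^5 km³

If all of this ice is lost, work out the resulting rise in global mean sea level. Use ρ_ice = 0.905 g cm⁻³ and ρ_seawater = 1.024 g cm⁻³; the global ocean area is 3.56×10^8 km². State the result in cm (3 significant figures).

≈ 105 cm

Halard: 1.73×10^10 m³ × (905/1024) = 1.529×10^10 m³ of water.
Ostith: 4.23×10^5 km³ × (905/1024) = 3.738×10^5 km³ of water.
Total added water ≈ 3.739×10^14 m³ over 3.56×10^14 m² → Δh = 1.05 m = 105 cm.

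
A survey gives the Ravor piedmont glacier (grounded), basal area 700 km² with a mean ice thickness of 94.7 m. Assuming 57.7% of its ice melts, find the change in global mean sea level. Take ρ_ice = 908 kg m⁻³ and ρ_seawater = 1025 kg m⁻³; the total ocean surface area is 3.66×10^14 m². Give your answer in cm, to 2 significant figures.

≈ 9.3×10^-3 cm

Ravor: ice volume = 700 km² × 94.7 m = 66.29 km³; 0.577 × 66.29 × (908/1025) = 33.88 km³ of water.
Spread over 3.66×10^14 m² of ocean, Δh = 3.388×10^10 / 3.66×10^14 = 9.26×10^-5 m = 9.3×10^-3 cm.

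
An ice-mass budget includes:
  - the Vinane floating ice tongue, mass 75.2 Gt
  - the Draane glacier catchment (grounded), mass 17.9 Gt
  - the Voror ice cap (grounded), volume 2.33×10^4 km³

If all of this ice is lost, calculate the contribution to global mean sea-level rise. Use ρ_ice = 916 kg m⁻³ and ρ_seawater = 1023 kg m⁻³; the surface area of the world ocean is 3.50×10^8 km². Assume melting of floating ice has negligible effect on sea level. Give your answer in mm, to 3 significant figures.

≈ 59.7 mm

The Vinane floating ice tongue is floating and already displaces its own weight of water, so its melt adds essentially nothing to sea level.
Draane: 17.9 Gt = 1.790×10^13 kg; dividing by ρ_w = 1023 kg m⁻³ gives 1.750×10^10 m³ of water.
Voror: 2.33×10^4 km³ × (916/1023) = 2.086×10^4 km³ of water.
Total added water ≈ 2.088×10^13 m³ over 3.50×10^14 m² → Δh = 0.0597 m = 59.7 mm.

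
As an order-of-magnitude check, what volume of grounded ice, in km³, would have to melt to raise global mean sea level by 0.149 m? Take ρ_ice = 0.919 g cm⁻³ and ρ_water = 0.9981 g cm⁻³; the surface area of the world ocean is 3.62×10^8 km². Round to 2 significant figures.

≈ 5.9×10^4 km³

Required water volume = Δh × A = 0.149 m × 3.62×10^14 m² = 5.394×10^13 m³ = 5.394×10^4 km³.
Ice volume = water volume × ρ_w/ρ_ice = 5.394×10^4 × 998.1/919 = 5.9×10^4 km³.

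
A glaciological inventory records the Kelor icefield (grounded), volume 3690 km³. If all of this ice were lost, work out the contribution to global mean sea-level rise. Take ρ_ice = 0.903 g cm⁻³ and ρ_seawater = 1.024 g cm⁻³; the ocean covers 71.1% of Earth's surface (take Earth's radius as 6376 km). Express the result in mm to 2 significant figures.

Kelor: 3690 km³ × (903/1024) = 3254 km³ of water.
Spread over 3.63×10^14 m² of ocean, Δh = 3.254×10^12 / 3.63×10^14 = 8.96×10^-3 m = 9.0 mm.

≈ 9.0 mm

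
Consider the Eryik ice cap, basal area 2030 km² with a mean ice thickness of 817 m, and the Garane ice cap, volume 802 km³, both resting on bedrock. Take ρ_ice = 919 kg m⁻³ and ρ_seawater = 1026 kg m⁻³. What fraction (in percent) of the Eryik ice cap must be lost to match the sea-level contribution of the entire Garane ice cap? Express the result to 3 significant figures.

≈ 48.4 %

Equal sea-level rise means equal mass of meltwater, i.e. equal mass of ice lost.
Ice mass of Garane: 7.370×10^14 kg; ice mass of Eryik: 1.524×10^15 kg.
Fraction required = 7.370×10^14 / 1.524×10^15 = 0.484 → 48.4 %.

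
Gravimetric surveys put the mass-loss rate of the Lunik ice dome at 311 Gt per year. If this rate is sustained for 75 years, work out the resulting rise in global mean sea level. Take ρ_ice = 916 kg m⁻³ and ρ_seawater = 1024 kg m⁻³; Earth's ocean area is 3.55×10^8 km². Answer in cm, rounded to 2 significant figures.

≈ 6.4 cm

Total mass lost = 311 Gt/yr × 75 yr = 2.332×10^4 Gt = 2.332×10^16 kg.
ρ_w = 1024 kg m⁻³, so water volume = 2.332×10^16 / 1024 = 2.278×10^13 m³.
Δh = 2.278×10^13 / 3.55×10^14 = 0.0642 m = 6.4 cm.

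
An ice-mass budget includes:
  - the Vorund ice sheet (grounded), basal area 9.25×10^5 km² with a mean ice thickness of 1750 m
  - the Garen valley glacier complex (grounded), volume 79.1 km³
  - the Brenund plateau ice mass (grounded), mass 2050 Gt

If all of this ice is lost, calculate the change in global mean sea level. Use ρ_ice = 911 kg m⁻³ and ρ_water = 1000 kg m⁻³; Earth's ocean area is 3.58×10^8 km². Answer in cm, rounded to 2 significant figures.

≈ 410 cm

Vorund: ice volume = 9.25×10^5 km² × 1750 m = 1.619×10^6 km³; 1.619×10^6 × (911/1000) = 1.475×10^6 km³ of water.
Garen: 79.1 km³ × (911/1000) = 72.06 km³ of water.
Brenund: 2050 Gt = 2.050×10^15 kg; dividing by ρ_w = 1000 kg m⁻³ gives 2.050×10^12 m³ of water.
Total added water ≈ 1.477×10^15 m³ over 3.58×10^14 m² → Δh = 4.13 m = 410 cm.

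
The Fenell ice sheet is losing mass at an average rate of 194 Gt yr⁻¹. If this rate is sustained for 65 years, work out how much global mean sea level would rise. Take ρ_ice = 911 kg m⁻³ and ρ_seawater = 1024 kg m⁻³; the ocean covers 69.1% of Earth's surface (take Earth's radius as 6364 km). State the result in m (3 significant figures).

Total mass lost = 194 Gt/yr × 65 yr = 1.261×10^4 Gt = 1.261×10^16 kg.
ρ_w = 1024 kg m⁻³, so water volume = 1.261×10^16 / 1024 = 1.231×10^13 m³.
Δh = 1.231×10^13 / 3.52×10^14 = 0.0350 m.

≈ 0.0350 m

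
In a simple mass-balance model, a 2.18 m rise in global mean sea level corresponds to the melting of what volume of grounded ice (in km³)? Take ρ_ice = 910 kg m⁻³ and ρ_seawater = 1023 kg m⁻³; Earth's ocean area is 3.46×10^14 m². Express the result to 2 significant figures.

≈ 8.5×10^5 km³

Required water volume = Δh × A = 2.18 m × 3.46×10^14 m² = 7.543×10^14 m³ = 7.543×10^5 km³.
Ice volume = water volume × ρ_w/ρ_ice = 7.543×10^5 × 1023/910 = 8.5×10^5 km³.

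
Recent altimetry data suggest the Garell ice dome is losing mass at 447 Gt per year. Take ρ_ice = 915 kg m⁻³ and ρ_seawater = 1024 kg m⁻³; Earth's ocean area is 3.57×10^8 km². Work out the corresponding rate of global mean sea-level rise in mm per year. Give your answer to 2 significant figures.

ρ_w = 1024 kg m⁻³. Annual water volume added = 447 Gt / ρ_w = 4.470×10^14 kg / 1024 kg m⁻³ = 4.365×10^11 m³.
Δh per year = 4.365×10^11 / 3.57×10^14 = 1.22×10^-3 m = 1.2 mm.

≈ 1.2 mm/yr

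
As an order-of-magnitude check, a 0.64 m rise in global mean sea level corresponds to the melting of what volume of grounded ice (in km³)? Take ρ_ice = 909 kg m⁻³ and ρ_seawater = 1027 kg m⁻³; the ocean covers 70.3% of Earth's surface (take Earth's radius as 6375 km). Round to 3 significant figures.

≈ 2.60×10^5 km³

Required water volume = Δh × A = 0.64 m × 3.59×10^14 m² = 2.298×10^14 m³ = 2.298×10^5 km³.
Ice volume = water volume × ρ_w/ρ_ice = 2.298×10^5 × 1027/909 = 2.60×10^5 km³.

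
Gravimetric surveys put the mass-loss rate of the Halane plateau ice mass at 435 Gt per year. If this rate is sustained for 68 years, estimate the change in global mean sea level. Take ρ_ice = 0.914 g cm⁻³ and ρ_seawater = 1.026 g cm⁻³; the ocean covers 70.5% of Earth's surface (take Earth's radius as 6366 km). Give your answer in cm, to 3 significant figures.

≈ 8.03 cm

Total mass lost = 435 Gt/yr × 68 yr = 2.958×10^4 Gt = 2.958×10^16 kg.
ρ_w = 1.026 g cm⁻³ = 1026 kg m⁻³, so water volume = 2.958×10^16 / 1026 = 2.883×10^13 m³.
Δh = 2.883×10^13 / 3.59×10^14 = 0.0803 m = 8.03 cm.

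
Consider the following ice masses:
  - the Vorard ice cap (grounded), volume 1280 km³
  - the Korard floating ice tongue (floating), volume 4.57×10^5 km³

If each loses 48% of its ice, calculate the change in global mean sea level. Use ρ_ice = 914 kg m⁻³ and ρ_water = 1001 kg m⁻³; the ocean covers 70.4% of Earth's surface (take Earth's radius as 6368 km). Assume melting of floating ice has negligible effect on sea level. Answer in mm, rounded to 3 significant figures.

≈ 1.56 mm

Vorard: 0.48 × 1280 km³ × (914/1001) = 561.0 km³ of water.
The Korard floating ice tongue is floating and already displaces its own weight of water, so its melt adds essentially nothing to sea level.
Total added water ≈ 5.610×10^11 m³ over 3.59×10^14 m² → Δh = 1.56×10^-3 m = 1.56 mm.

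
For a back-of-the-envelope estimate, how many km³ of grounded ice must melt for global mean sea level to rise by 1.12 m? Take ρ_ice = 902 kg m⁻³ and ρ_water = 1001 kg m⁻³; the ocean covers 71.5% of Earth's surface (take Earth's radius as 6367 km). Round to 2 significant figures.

≈ 4.5×10^5 km³

Required water volume = Δh × A = 1.12 m × 3.64×10^14 m² = 4.079×10^14 m³ = 4.079×10^5 km³.
Ice volume = water volume × ρ_w/ρ_ice = 4.079×10^5 × 1001/902 = 4.5×10^5 km³.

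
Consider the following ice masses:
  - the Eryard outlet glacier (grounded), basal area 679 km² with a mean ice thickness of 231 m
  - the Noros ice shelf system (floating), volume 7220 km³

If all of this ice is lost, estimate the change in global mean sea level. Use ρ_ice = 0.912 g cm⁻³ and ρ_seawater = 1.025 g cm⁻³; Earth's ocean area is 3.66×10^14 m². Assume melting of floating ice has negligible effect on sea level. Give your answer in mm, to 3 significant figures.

Eryard: ice volume = 679 km² × 231 m = 156.8 km³; 156.8 × (912/1025) = 139.6 km³ of water.
The Noros ice shelf system is floating and already displaces its own weight of water, so its melt adds essentially nothing to sea level.
Total added water ≈ 1.396×10^11 m³ over 3.66×10^14 m² → Δh = 3.81×10^-4 m = 0.381 mm.

≈ 0.381 mm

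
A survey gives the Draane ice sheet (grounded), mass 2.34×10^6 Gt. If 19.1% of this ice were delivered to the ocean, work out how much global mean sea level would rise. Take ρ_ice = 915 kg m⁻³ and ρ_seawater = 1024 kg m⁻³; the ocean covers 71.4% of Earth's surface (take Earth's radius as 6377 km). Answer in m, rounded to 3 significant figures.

≈ 1.20 m

Draane: 0.191 × 2.34×10^6 Gt = 4.469×10^17 kg; dividing by ρ_w = 1024 kg m⁻³ gives 4.365×10^14 m³ of water.
Spread over 3.65×10^14 m² of ocean, Δh = 4.365×10^14 / 3.65×10^14 = 1.20 m.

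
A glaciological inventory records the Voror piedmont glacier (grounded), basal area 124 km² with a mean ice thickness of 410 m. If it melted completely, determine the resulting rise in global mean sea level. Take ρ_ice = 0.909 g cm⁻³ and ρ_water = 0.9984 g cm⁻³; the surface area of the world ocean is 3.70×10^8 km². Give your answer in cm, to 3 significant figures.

≈ 0.0125 cm

Voror: ice volume = 124 km² × 410 m = 50.84 km³; 50.84 × (909/998.4) = 46.29 km³ of water.
Spread over 3.70×10^14 m² of ocean, Δh = 4.629×10^10 / 3.70×10^14 = 1.25×10^-4 m = 0.0125 cm.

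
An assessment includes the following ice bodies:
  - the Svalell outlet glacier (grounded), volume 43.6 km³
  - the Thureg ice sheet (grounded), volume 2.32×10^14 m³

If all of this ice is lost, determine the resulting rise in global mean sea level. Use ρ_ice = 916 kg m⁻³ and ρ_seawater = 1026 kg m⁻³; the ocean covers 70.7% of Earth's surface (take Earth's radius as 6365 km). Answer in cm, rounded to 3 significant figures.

≈ 57.6 cm

Svalell: 43.6 km³ × (916/1026) = 38.93 km³ of water.
Thureg: 2.32×10^14 m³ × (916/1026) = 2.071×10^14 m³ of water.
Total added water ≈ 2.072×10^14 m³ over 3.60×10^14 m² → Δh = 0.576 m = 57.6 cm.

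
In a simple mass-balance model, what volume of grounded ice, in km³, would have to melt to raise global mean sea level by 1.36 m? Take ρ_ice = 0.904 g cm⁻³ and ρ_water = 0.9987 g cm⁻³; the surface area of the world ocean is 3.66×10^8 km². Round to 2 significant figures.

Required water volume = Δh × A = 1.36 m × 3.66×10^14 m² = 4.978×10^14 m³ = 4.978×10^5 km³.
Ice volume = water volume × ρ_w/ρ_ice = 4.978×10^5 × 998.7/904 = 5.5×10^5 km³.

≈ 5.5×10^5 km³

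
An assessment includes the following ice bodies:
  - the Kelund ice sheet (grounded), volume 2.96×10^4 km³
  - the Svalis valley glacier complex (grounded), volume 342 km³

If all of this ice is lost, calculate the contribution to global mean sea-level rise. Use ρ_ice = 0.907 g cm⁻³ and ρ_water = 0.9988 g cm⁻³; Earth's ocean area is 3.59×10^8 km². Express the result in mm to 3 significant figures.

≈ 75.7 mm

Kelund: 2.96×10^4 km³ × (907/998.8) = 2.688×10^4 km³ of water.
Svalis: 342 km³ × (907/998.8) = 310.6 km³ of water.
Total added water ≈ 2.719×10^13 m³ over 3.59×10^14 m² → Δh = 0.0757 m = 75.7 mm.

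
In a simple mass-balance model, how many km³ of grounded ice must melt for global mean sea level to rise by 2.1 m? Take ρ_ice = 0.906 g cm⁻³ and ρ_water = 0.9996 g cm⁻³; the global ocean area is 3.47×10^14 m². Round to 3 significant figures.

Required water volume = Δh × A = 2.1 m × 3.47×10^14 m² = 7.287×10^14 m³ = 7.287×10^5 km³.
Ice volume = water volume × ρ_w/ρ_ice = 7.287×10^5 × 999.6/906 = 8.04×10^5 km³.

≈ 8.04×10^5 km³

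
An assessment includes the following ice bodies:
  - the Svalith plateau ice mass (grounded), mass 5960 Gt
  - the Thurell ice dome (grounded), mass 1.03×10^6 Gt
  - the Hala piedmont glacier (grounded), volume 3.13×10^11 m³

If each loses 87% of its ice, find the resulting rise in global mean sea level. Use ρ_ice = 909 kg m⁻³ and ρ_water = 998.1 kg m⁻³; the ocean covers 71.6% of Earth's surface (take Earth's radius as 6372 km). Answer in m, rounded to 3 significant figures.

≈ 2.47 m

Svalith: 0.87 × 5960 Gt = 5.185×10^15 kg; dividing by ρ_w = 998.1 kg m⁻³ gives 5.195×10^12 m³ of water.
Thurell: 0.87 × 1.03×10^6 Gt = 8.961×10^17 kg; dividing by ρ_w = 998.1 kg m⁻³ gives 8.978×10^14 m³ of water.
Hala: 0.87 × 3.13×10^11 m³ × (909/998.1) = 2.480×10^11 m³ of water.
Total added water ≈ 9.032×10^14 m³ over 3.65×10^14 m² → Δh = 2.47 m.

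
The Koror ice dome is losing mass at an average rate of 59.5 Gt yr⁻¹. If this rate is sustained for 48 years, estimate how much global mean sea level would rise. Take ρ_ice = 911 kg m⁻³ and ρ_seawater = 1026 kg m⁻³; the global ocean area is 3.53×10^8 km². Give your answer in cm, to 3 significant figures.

≈ 0.789 cm

Total mass lost = 59.5 Gt/yr × 48 yr = 2856 Gt = 2.856×10^15 kg.
ρ_w = 1026 kg m⁻³, so water volume = 2.856×10^15 / 1026 = 2.784×10^12 m³.
Δh = 2.784×10^12 / 3.53×10^14 = 7.89×10^-3 m = 0.789 cm.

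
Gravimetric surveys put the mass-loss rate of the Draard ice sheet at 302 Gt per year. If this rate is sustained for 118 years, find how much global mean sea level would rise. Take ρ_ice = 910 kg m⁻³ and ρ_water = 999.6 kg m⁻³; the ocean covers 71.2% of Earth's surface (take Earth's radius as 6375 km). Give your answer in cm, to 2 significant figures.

≈ 9.8 cm

Total mass lost = 302 Gt/yr × 118 yr = 3.564×10^4 Gt = 3.564×10^16 kg.
ρ_w = 999.6 kg m⁻³, so water volume = 3.564×10^16 / 999.6 = 3.565×10^13 m³.
Δh = 3.565×10^13 / 3.64×10^14 = 0.0980 m = 9.8 cm.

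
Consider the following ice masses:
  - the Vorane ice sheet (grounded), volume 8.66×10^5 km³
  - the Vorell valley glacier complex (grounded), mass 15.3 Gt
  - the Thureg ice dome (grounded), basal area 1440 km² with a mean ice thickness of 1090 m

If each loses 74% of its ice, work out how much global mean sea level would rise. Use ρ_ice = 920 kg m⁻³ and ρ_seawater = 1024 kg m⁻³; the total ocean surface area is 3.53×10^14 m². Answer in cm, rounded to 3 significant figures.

Vorane: 0.74 × 8.66×10^5 km³ × (920/1024) = 5.758×10^5 km³ of water.
Vorell: 0.74 × 15.3 Gt = 1.132×10^13 kg; dividing by ρ_w = 1024 kg m⁻³ gives 1.106×10^10 m³ of water.
Thureg: ice volume = 1440 km² × 1090 m = 1570 km³; 0.74 × 1570 × (920/1024) = 1044 km³ of water.
Total added water ≈ 5.768×10^14 m³ over 3.53×10^14 m² → Δh = 1.63 m = 163 cm.

≈ 163 cm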